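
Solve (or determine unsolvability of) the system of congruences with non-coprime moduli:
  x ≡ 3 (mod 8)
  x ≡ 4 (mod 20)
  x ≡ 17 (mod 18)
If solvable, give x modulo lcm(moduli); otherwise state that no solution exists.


Moduli 8, 20, 18 are not pairwise coprime, so CRT works modulo lcm(m_i) when all pairwise compatibility conditions hold.
Pairwise compatibility: gcd(m_i, m_j) must divide a_i - a_j for every pair.
Merge one congruence at a time:
  Start: x ≡ 3 (mod 8).
  Combine with x ≡ 4 (mod 20): gcd(8, 20) = 4, and 4 - 3 = 1 is NOT divisible by 4.
    ⇒ system is inconsistent (no integer solution).

No solution (the system is inconsistent).


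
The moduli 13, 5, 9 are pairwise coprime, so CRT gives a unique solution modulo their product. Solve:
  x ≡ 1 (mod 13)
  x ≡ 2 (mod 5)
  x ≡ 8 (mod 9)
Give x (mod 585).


Moduli 13, 5, 9 are pairwise coprime; by CRT there is a unique solution modulo M = 13 · 5 · 9 = 585.
Solve pairwise, accumulating the modulus:
  Start with x ≡ 1 (mod 13).
  Combine with x ≡ 2 (mod 5): since gcd(13, 5) = 1, we get a unique residue mod 65.
    Write x = 1 + 13·t and substitute into x ≡ 2 (mod 5): 13·t ≡ 2 − 1 = 1 (mod 5).
    Reduce coefficients mod 5: 3·t ≡ 1 (mod 5).
    The inverse of 3 mod 5 is 2 (since 3·2 = 6 = 1·5 + 1), so t ≡ 2·1 = 2 ≡ 2 (mod 5).
    Then x = 1 + 13·2 = 27, valid modulo lcm(13, 5) = 65: x ≡ 27 (mod 65).
  Combine with x ≡ 8 (mod 9): since gcd(65, 9) = 1, we get a unique residue mod 585.
    Write x = 27 + 65·t and substitute into x ≡ 8 (mod 9): 65·t ≡ 8 − 27 = -19 (mod 9).
    Reduce coefficients mod 9: 2·t ≡ 8 (mod 9).
    The inverse of 2 mod 9 is 5 (since 2·5 = 10 = 1·9 + 1), so t ≡ 5·8 = 40 ≡ 4 (mod 9).
    Then x = 27 + 65·4 = 287, valid modulo lcm(65, 9) = 585: x ≡ 287 (mod 585).
Verify: 287 mod 13 = 1 ✓, 287 mod 5 = 2 ✓, 287 mod 9 = 8 ✓.

x ≡ 287 (mod 585).


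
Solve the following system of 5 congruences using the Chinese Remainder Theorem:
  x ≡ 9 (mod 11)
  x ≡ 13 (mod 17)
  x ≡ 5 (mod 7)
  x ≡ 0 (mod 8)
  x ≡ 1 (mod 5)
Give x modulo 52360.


Product of moduli M = 11 · 17 · 7 · 8 · 5 = 52360.
Merge one congruence at a time:
  Start: x ≡ 9 (mod 11).
  Combine with x ≡ 13 (mod 17); new modulus lcm = 187.
    Write x = 9 + 11·t and substitute into x ≡ 13 (mod 17): 11·t ≡ 13 − 9 = 4 (mod 17).
    The inverse of 11 mod 17 is 14 (since 11·14 = 154 = 9·17 + 1), so t ≡ 14·4 = 56 ≡ 5 (mod 17).
    Then x = 9 + 11·5 = 64, valid modulo lcm(11, 17) = 187: x ≡ 64 (mod 187).
  Combine with x ≡ 5 (mod 7); new modulus lcm = 1309.
    Write x = 64 + 187·t and substitute into x ≡ 5 (mod 7): 187·t ≡ 5 − 64 = -59 (mod 7).
    Reduce coefficients mod 7: 5·t ≡ 4 (mod 7).
    The inverse of 5 mod 7 is 3 (since 5·3 = 15 = 2·7 + 1), so t ≡ 3·4 = 12 ≡ 5 (mod 7).
    Then x = 64 + 187·5 = 999, valid modulo lcm(187, 7) = 1309: x ≡ 999 (mod 1309).
  Combine with x ≡ 0 (mod 8); new modulus lcm = 10472.
    Write x = 999 + 1309·t and substitute into x ≡ 0 (mod 8): 1309·t ≡ 0 − 999 = -999 (mod 8).
    Reduce coefficients mod 8: 5·t ≡ 1 (mod 8).
    The inverse of 5 mod 8 is 5 (since 5·5 = 25 = 3·8 + 1), so t ≡ 5·1 = 5 ≡ 5 (mod 8).
    Then x = 999 + 1309·5 = 7544, valid modulo lcm(1309, 8) = 10472: x ≡ 7544 (mod 10472).
  Combine with x ≡ 1 (mod 5); new modulus lcm = 52360.
    Write x = 7544 + 10472·t and substitute into x ≡ 1 (mod 5): 10472·t ≡ 1 − 7544 = -7543 (mod 5).
    Reduce coefficients mod 5: 2·t ≡ 2 (mod 5).
    The inverse of 2 mod 5 is 3 (since 2·3 = 6 = 1·5 + 1), so t ≡ 3·2 = 6 ≡ 1 (mod 5).
    Then x = 7544 + 10472·1 = 18016, valid modulo lcm(10472, 5) = 52360: x ≡ 18016 (mod 52360).
Verify against each original: 18016 mod 11 = 9, 18016 mod 17 = 13, 18016 mod 7 = 5, 18016 mod 8 = 0, 18016 mod 5 = 1.

x ≡ 18016 (mod 52360).


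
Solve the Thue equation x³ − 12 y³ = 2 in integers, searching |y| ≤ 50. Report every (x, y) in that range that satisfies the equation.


The equation is x³ - 12y³ = 2. For fixed y, x³ = 12·y³ + 2, so a solution requires the RHS to be a perfect cube.
Strategy: iterate y from -50 to 50, compute RHS = 12·y³ + 2, and check whether it is a (positive or negative) perfect cube.
Check small values of y:
  y = 0: RHS = 2 is not a perfect cube.
  y = 1: RHS = 14 is not a perfect cube.
  y = -1: RHS = -10 is not a perfect cube.
  y = 2: RHS = 98 is not a perfect cube.
  y = -2: RHS = -94 is not a perfect cube.
  y = 3: RHS = 326 is not a perfect cube.
  y = -3: RHS = -322 is not a perfect cube.
Continuing the search up to |y| = 50 finds no solutions either.
No (x, y) in the scanned range satisfies the equation.

No integer solutions with |y| ≤ 50.


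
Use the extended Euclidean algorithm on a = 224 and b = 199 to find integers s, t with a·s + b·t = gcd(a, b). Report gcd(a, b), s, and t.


Euclidean algorithm on (224, 199) — divide until remainder is 0:
  224 = 1 · 199 + 25
  199 = 7 · 25 + 24
  25 = 1 · 24 + 1
  24 = 24 · 1 + 0
gcd(224, 199) = 1.
Track Bezout coefficients alongside the remainders: start with r₀ = 224 = a·1 + b·0 (s = 1, t = 0) and r₁ = 199 = a·0 + b·1 (s = 0, t = 1); each new remainder r_{k+1} = r_{k-1} − q_k·r_k inherits s_{k+1} = s_{k-1} − q_k·s_k, t_{k+1} = t_{k-1} − q_k·t_k, so r_k = a·s_k + b·t_k at every step:
  q = 1: r = 25, s = 1 − 1·0 = 1, t = 0 − 1·1 = -1  (check: 224·1 + 199·(-1) = 25)
  q = 7: r = 24, s = 0 − 7·1 = -7, t = 1 − 7·(-1) = 8  (check: 224·(-7) + 199·8 = 24)
  q = 1: r = 1, s = 1 − 1·(-7) = 8, t = -1 − 1·8 = -9  (check: 224·8 + 199·(-9) = 1)
The row with r = 1 (the gcd) gives the Bezout coefficients s = 8, t = -9.
Result: 224 · (8) + 199 · (-9) = 1.

gcd(224, 199) = 1; s = 8, t = -9 (check: 224·8 + 199·(-9) = 1).


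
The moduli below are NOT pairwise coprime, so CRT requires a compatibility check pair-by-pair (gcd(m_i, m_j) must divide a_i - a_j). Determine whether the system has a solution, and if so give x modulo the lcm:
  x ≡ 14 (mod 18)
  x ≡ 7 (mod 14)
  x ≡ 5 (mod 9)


Moduli 18, 14, 9 are not pairwise coprime, so CRT works modulo lcm(m_i) when all pairwise compatibility conditions hold.
Pairwise compatibility: gcd(m_i, m_j) must divide a_i - a_j for every pair.
Merge one congruence at a time:
  Start: x ≡ 14 (mod 18).
  Combine with x ≡ 7 (mod 14): gcd(18, 14) = 2, and 7 - 14 = -7 is NOT divisible by 2.
    ⇒ system is inconsistent (no integer solution).

No solution (the system is inconsistent).


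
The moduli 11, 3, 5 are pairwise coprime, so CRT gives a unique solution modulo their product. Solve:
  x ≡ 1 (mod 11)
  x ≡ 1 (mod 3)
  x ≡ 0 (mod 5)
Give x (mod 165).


Moduli 11, 3, 5 are pairwise coprime; by CRT there is a unique solution modulo M = 11 · 3 · 5 = 165.
Solve pairwise, accumulating the modulus:
  Start with x ≡ 1 (mod 11).
  Combine with x ≡ 1 (mod 3): since gcd(11, 3) = 1, we get a unique residue mod 33.
    Write x = 1 + 11·t and substitute into x ≡ 1 (mod 3): 11·t ≡ 1 − 1 = 0 (mod 3).
    Reduce coefficients mod 3: 2·t ≡ 0 (mod 3).
    The inverse of 2 mod 3 is 2 (since 2·2 = 4 = 1·3 + 1), so t ≡ 2·0 = 0 ≡ 0 (mod 3).
    Then x = 1 + 11·0 = 1, valid modulo lcm(11, 3) = 33: x ≡ 1 (mod 33).
  Combine with x ≡ 0 (mod 5): since gcd(33, 5) = 1, we get a unique residue mod 165.
    Write x = 1 + 33·t and substitute into x ≡ 0 (mod 5): 33·t ≡ 0 − 1 = -1 (mod 5).
    Reduce coefficients mod 5: 3·t ≡ 4 (mod 5).
    The inverse of 3 mod 5 is 2 (since 3·2 = 6 = 1·5 + 1), so t ≡ 2·4 = 8 ≡ 3 (mod 5).
    Then x = 1 + 33·3 = 100, valid modulo lcm(33, 5) = 165: x ≡ 100 (mod 165).
Verify: 100 mod 11 = 1 ✓, 100 mod 3 = 1 ✓, 100 mod 5 = 0 ✓.

x ≡ 100 (mod 165).


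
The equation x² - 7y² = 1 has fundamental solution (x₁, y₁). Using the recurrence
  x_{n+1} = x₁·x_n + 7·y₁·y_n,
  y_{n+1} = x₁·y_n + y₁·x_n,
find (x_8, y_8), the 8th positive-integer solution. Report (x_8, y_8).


Step 1: Find the fundamental solution (x₁, y₁) of x² - 7y² = 1.
  Expand √7 as a continued fraction. a₀ = ⌊√7⌋ = 2; iterate m_{k+1} = d_k·a_k − m_k, d_{k+1} = (7 − m_{k+1}²)/d_k, a_{k+1} = ⌊(a₀ + m_{k+1})/d_{k+1}⌋ (starting m₀ = 0, d₀ = 1), with convergents p_k = a_k·p_{k-1} + p_{k-2}, q_k = a_k·q_{k-1} + q_{k-2} (p₋₁ = 1, q₋₁ = 0):
  k = 0: a₀ = 2; p₀/q₀ = 2/1; p₀² − 7·q₀² = 4 − 7 = -3.
  k = 1: m = 2, d = 3, a = ⌊(2 + 2)/3⌋ = 1; p/q = (1·2 + 1)/(1·1 + 0) = 3/1; p² − 7·q² = 9 − 7 = 2.
  k = 2: m = 1, d = 2, a = ⌊(2 + 1)/2⌋ = 1; p/q = (1·3 + 2)/(1·1 + 1) = 5/2; p² − 7·q² = 25 − 28 = -3.
  k = 3: m = 1, d = 3, a = ⌊(2 + 1)/3⌋ = 1; p/q = (1·5 + 3)/(1·2 + 1) = 8/3; p² − 7·q² = 64 − 63 = 1.
  The first convergent with p² − 7·q² = 1 gives the fundamental solution (x₁, y₁) = (8, 3).
Step 2: Apply the recurrence (x_{n+1}, y_{n+1}) = (x₁x_n + 7y₁y_n, x₁y_n + y₁x_n) repeatedly.
  From (x_1, y_1) = (8, 3): x_2 = 8·8 + 7·3·3 = 127; y_2 = 8·3 + 3·8 = 48.
  From (x_2, y_2) = (127, 48): x_3 = 8·127 + 7·3·48 = 2024; y_3 = 8·48 + 3·127 = 765.
  From (x_3, y_3) = (2024, 765): x_4 = 8·2024 + 7·3·765 = 32257; y_4 = 8·765 + 3·2024 = 12192.
  From (x_4, y_4) = (32257, 12192): x_5 = 8·32257 + 7·3·12192 = 514088; y_5 = 8·12192 + 3·32257 = 194307.
  From (x_5, y_5) = (514088, 194307): x_6 = 8·514088 + 7·3·194307 = 8193151; y_6 = 8·194307 + 3·514088 = 3096720.
  From (x_6, y_6) = (8193151, 3096720): x_7 = 8·8193151 + 7·3·3096720 = 130576328; y_7 = 8·3096720 + 3·8193151 = 49353213.
  From (x_7, y_7) = (130576328, 49353213): x_8 = 8·130576328 + 7·3·49353213 = 2081028097; y_8 = 8·49353213 + 3·130576328 = 786554688.
Step 3: Verify x_8² - 7·y_8² = 4330677940503441409 - 4330677940503441408 = 1 (should be 1). ✓

(x_1, y_1) = (8, 3); (x_8, y_8) = (2081028097, 786554688).


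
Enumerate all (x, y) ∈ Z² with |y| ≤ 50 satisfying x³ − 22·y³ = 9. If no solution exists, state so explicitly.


The equation is x³ - 22y³ = 9. For fixed y, x³ = 22·y³ + 9, so a solution requires the RHS to be a perfect cube.
Strategy: iterate y from -50 to 50, compute RHS = 22·y³ + 9, and check whether it is a (positive or negative) perfect cube.
Check small values of y:
  y = 0: RHS = 9 is not a perfect cube.
  y = 1: RHS = 31 is not a perfect cube.
  y = -1: RHS = -13 is not a perfect cube.
  y = 2: RHS = 185 is not a perfect cube.
  y = -2: RHS = -167 is not a perfect cube.
  y = 3: RHS = 603 is not a perfect cube.
  y = -3: RHS = -585 is not a perfect cube.
Continuing the search up to |y| = 50 finds no solutions either.
No (x, y) in the scanned range satisfies the equation.

No integer solutions with |y| ≤ 50.


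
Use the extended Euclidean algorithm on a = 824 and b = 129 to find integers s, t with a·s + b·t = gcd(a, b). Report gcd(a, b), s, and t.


Euclidean algorithm on (824, 129) — divide until remainder is 0:
  824 = 6 · 129 + 50
  129 = 2 · 50 + 29
  50 = 1 · 29 + 21
  29 = 1 · 21 + 8
  21 = 2 · 8 + 5
  8 = 1 · 5 + 3
  5 = 1 · 3 + 2
  3 = 1 · 2 + 1
  2 = 2 · 1 + 0
gcd(824, 129) = 1.
Track Bezout coefficients alongside the remainders: start with r₀ = 824 = a·1 + b·0 (s = 1, t = 0) and r₁ = 129 = a·0 + b·1 (s = 0, t = 1); each new remainder r_{k+1} = r_{k-1} − q_k·r_k inherits s_{k+1} = s_{k-1} − q_k·s_k, t_{k+1} = t_{k-1} − q_k·t_k, so r_k = a·s_k + b·t_k at every step:
  q = 6: r = 50, s = 1 − 6·0 = 1, t = 0 − 6·1 = -6  (check: 824·1 + 129·(-6) = 50)
  q = 2: r = 29, s = 0 − 2·1 = -2, t = 1 − 2·(-6) = 13  (check: 824·(-2) + 129·13 = 29)
  q = 1: r = 21, s = 1 − 1·(-2) = 3, t = -6 − 1·13 = -19  (check: 824·3 + 129·(-19) = 21)
  q = 1: r = 8, s = -2 − 1·3 = -5, t = 13 − 1·(-19) = 32  (check: 824·(-5) + 129·32 = 8)
  q = 2: r = 5, s = 3 − 2·(-5) = 13, t = -19 − 2·32 = -83  (check: 824·13 + 129·(-83) = 5)
  q = 1: r = 3, s = -5 − 1·13 = -18, t = 32 − 1·(-83) = 115  (check: 824·(-18) + 129·115 = 3)
  q = 1: r = 2, s = 13 − 1·(-18) = 31, t = -83 − 1·115 = -198  (check: 824·31 + 129·(-198) = 2)
  q = 1: r = 1, s = -18 − 1·31 = -49, t = 115 − 1·(-198) = 313  (check: 824·(-49) + 129·313 = 1)
The row with r = 1 (the gcd) gives the Bezout coefficients s = -49, t = 313.
Result: 824 · (-49) + 129 · (313) = 1.

gcd(824, 129) = 1; s = -49, t = 313 (check: 824·(-49) + 129·313 = 1).


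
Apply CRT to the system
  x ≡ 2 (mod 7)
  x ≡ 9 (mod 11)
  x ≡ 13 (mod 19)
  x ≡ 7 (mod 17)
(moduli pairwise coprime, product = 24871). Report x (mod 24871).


Product of moduli M = 7 · 11 · 19 · 17 = 24871.
Merge one congruence at a time:
  Start: x ≡ 2 (mod 7).
  Combine with x ≡ 9 (mod 11); new modulus lcm = 77.
    Write x = 2 + 7·t and substitute into x ≡ 9 (mod 11): 7·t ≡ 9 − 2 = 7 (mod 11).
    The inverse of 7 mod 11 is 8 (since 7·8 = 56 = 5·11 + 1), so t ≡ 8·7 = 56 ≡ 1 (mod 11).
    Then x = 2 + 7·1 = 9, valid modulo lcm(7, 11) = 77: x ≡ 9 (mod 77).
  Combine with x ≡ 13 (mod 19); new modulus lcm = 1463.
    Write x = 9 + 77·t and substitute into x ≡ 13 (mod 19): 77·t ≡ 13 − 9 = 4 (mod 19).
    Reduce coefficients mod 19: 1·t ≡ 4 (mod 19).
    So t ≡ 4 (mod 19).
    Then x = 9 + 77·4 = 317, valid modulo lcm(77, 19) = 1463: x ≡ 317 (mod 1463).
  Combine with x ≡ 7 (mod 17); new modulus lcm = 24871.
    Write x = 317 + 1463·t and substitute into x ≡ 7 (mod 17): 1463·t ≡ 7 − 317 = -310 (mod 17).
    Reduce coefficients mod 17: 1·t ≡ 13 (mod 17).
    So t ≡ 13 (mod 17).
    Then x = 317 + 1463·13 = 19336, valid modulo lcm(1463, 17) = 24871: x ≡ 19336 (mod 24871).
Verify against each original: 19336 mod 7 = 2, 19336 mod 11 = 9, 19336 mod 19 = 13, 19336 mod 17 = 7.

x ≡ 19336 (mod 24871).


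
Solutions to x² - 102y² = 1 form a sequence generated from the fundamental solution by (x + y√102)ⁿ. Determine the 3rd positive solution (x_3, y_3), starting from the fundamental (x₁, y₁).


Step 1: Find the fundamental solution (x₁, y₁) of x² - 102y² = 1.
  Expand √102 as a continued fraction. a₀ = ⌊√102⌋ = 10; iterate m_{k+1} = d_k·a_k − m_k, d_{k+1} = (102 − m_{k+1}²)/d_k, a_{k+1} = ⌊(a₀ + m_{k+1})/d_{k+1}⌋ (starting m₀ = 0, d₀ = 1), with convergents p_k = a_k·p_{k-1} + p_{k-2}, q_k = a_k·q_{k-1} + q_{k-2} (p₋₁ = 1, q₋₁ = 0):
  k = 0: a₀ = 10; p₀/q₀ = 10/1; p₀² − 102·q₀² = 100 − 102 = -2.
  k = 1: m = 10, d = 2, a = ⌊(10 + 10)/2⌋ = 10; p/q = (10·10 + 1)/(10·1 + 0) = 101/10; p² − 102·q² = 10201 − 10200 = 1.
  The first convergent with p² − 102·q² = 1 gives the fundamental solution (x₁, y₁) = (101, 10).
Step 2: Apply the recurrence (x_{n+1}, y_{n+1}) = (x₁x_n + 102y₁y_n, x₁y_n + y₁x_n) repeatedly.
  From (x_1, y_1) = (101, 10): x_2 = 101·101 + 102·10·10 = 20401; y_2 = 101·10 + 10·101 = 2020.
  From (x_2, y_2) = (20401, 2020): x_3 = 101·20401 + 102·10·2020 = 4120901; y_3 = 101·2020 + 10·20401 = 408030.
Step 3: Verify x_3² - 102·y_3² = 16981825051801 - 16981825051800 = 1 (should be 1). ✓

(x_1, y_1) = (101, 10); (x_3, y_3) = (4120901, 408030).


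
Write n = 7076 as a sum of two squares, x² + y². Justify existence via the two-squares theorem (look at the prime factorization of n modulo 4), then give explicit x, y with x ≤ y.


Step 1: Factor n = 7076 = 2^2 · 29 · 61.
Step 2: Check the mod-4 condition on each prime factor: 2 = 2 (special); 29 ≡ 1 (mod 4), exponent 1; 61 ≡ 1 (mod 4), exponent 1.
All primes ≡ 3 (mod 4) appear to even exponent (or don't appear), so by the two-squares theorem n IS expressible as a sum of two squares.
Step 3: Build a representation. Group n = k² · m with k = 2 and m = 29 · 61 = 1769 (a product of primes ≡ 1 (mod 4)); a representation of m scales to one of n via (k·x)² + (k·y)² = k²(x² + y²). Each prime p ≡ 1 (mod 4) is itself a sum of two squares; find a² by testing p − a² for a perfect square:
  29: 29 − 1² = 28, 29 − 2² = 25 = 5² ⇒ 29 = 2² + 5².
  61: 61 − 1² = 60, 61 − 2² = 57, 61 − 3² = 52, 61 − 4² = 45, 61 − 5² = 36 = 6² ⇒ 61 = 5² + 6².
  Combine using the Brahmagupta–Fibonacci identity (a² + b²)(c² + d²) = (ac − bd)² + (ad + bc)² = (ac + bd)² + (ad − bc)²:
  29 · 61 = 1769: from (2² + 5²)(5² + 6²), take (2·5 − 5·6, 2·6 + 5·5) = (10 − 30, 12 + 25) = (-20, 37); dropping signs (only squares matter) gives (20, 37); check 20² + 37² = 400 + 1369 = 1769 ✓.
  Scale by k = 2: (2·20, 2·37) = (40, 74).
Step 4: Order so x ≤ y and verify: 40² + 74² = 1600 + 5476 = 7076 = n. ✓

n = 7076 = 40² + 74² (one valid representation with x ≤ y).


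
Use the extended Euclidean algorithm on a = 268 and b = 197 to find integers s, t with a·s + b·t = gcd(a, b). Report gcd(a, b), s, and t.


Euclidean algorithm on (268, 197) — divide until remainder is 0:
  268 = 1 · 197 + 71
  197 = 2 · 71 + 55
  71 = 1 · 55 + 16
  55 = 3 · 16 + 7
  16 = 2 · 7 + 2
  7 = 3 · 2 + 1
  2 = 2 · 1 + 0
gcd(268, 197) = 1.
Track Bezout coefficients alongside the remainders: start with r₀ = 268 = a·1 + b·0 (s = 1, t = 0) and r₁ = 197 = a·0 + b·1 (s = 0, t = 1); each new remainder r_{k+1} = r_{k-1} − q_k·r_k inherits s_{k+1} = s_{k-1} − q_k·s_k, t_{k+1} = t_{k-1} − q_k·t_k, so r_k = a·s_k + b·t_k at every step:
  q = 1: r = 71, s = 1 − 1·0 = 1, t = 0 − 1·1 = -1  (check: 268·1 + 197·(-1) = 71)
  q = 2: r = 55, s = 0 − 2·1 = -2, t = 1 − 2·(-1) = 3  (check: 268·(-2) + 197·3 = 55)
  q = 1: r = 16, s = 1 − 1·(-2) = 3, t = -1 − 1·3 = -4  (check: 268·3 + 197·(-4) = 16)
  q = 3: r = 7, s = -2 − 3·3 = -11, t = 3 − 3·(-4) = 15  (check: 268·(-11) + 197·15 = 7)
  q = 2: r = 2, s = 3 − 2·(-11) = 25, t = -4 − 2·15 = -34  (check: 268·25 + 197·(-34) = 2)
  q = 3: r = 1, s = -11 − 3·25 = -86, t = 15 − 3·(-34) = 117  (check: 268·(-86) + 197·117 = 1)
The row with r = 1 (the gcd) gives the Bezout coefficients s = -86, t = 117.
Result: 268 · (-86) + 197 · (117) = 1.

gcd(268, 197) = 1; s = -86, t = 117 (check: 268·(-86) + 197·117 = 1).


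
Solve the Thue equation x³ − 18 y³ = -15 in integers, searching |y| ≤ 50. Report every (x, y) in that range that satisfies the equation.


The equation is x³ - 18y³ = -15. For fixed y, x³ = 18·y³ − 15, so a solution requires the RHS to be a perfect cube.
Strategy: iterate y from -50 to 50, compute RHS = 18·y³ − 15, and check whether it is a (positive or negative) perfect cube.
Check small values of y:
  y = 0: RHS = -15 is not a perfect cube.
  y = 1: RHS = 3 is not a perfect cube.
  y = -1: RHS = -33 is not a perfect cube.
  y = 2: RHS = 129 is not a perfect cube.
  y = -2: RHS = -159 is not a perfect cube.
  y = 3: RHS = 471 is not a perfect cube.
  y = -3: RHS = -501 is not a perfect cube.
Continuing the search up to |y| = 50 finds no solutions either.
No (x, y) in the scanned range satisfies the equation.

No integer solutions with |y| ≤ 50.


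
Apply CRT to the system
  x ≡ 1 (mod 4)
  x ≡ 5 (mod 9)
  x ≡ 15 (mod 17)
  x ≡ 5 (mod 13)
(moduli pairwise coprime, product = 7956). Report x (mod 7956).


Product of moduli M = 4 · 9 · 17 · 13 = 7956.
Merge one congruence at a time:
  Start: x ≡ 1 (mod 4).
  Combine with x ≡ 5 (mod 9); new modulus lcm = 36.
    Write x = 1 + 4·t and substitute into x ≡ 5 (mod 9): 4·t ≡ 5 − 1 = 4 (mod 9).
    The inverse of 4 mod 9 is 7 (since 4·7 = 28 = 3·9 + 1), so t ≡ 7·4 = 28 ≡ 1 (mod 9).
    Then x = 1 + 4·1 = 5, valid modulo lcm(4, 9) = 36: x ≡ 5 (mod 36).
  Combine with x ≡ 15 (mod 17); new modulus lcm = 612.
    Write x = 5 + 36·t and substitute into x ≡ 15 (mod 17): 36·t ≡ 15 − 5 = 10 (mod 17).
    Reduce coefficients mod 17: 2·t ≡ 10 (mod 17).
    The inverse of 2 mod 17 is 9 (since 2·9 = 18 = 1·17 + 1), so t ≡ 9·10 = 90 ≡ 5 (mod 17).
    Then x = 5 + 36·5 = 185, valid modulo lcm(36, 17) = 612: x ≡ 185 (mod 612).
  Combine with x ≡ 5 (mod 13); new modulus lcm = 7956.
    Write x = 185 + 612·t and substitute into x ≡ 5 (mod 13): 612·t ≡ 5 − 185 = -180 (mod 13).
    Reduce coefficients mod 13: 1·t ≡ 2 (mod 13).
    So t ≡ 2 (mod 13).
    Then x = 185 + 612·2 = 1409, valid modulo lcm(612, 13) = 7956: x ≡ 1409 (mod 7956).
Verify against each original: 1409 mod 4 = 1, 1409 mod 9 = 5, 1409 mod 17 = 15, 1409 mod 13 = 5.

x ≡ 1409 (mod 7956).


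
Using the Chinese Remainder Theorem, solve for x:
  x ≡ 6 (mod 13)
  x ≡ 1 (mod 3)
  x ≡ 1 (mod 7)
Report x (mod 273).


Moduli 13, 3, 7 are pairwise coprime; by CRT there is a unique solution modulo M = 13 · 3 · 7 = 273.
Solve pairwise, accumulating the modulus:
  Start with x ≡ 6 (mod 13).
  Combine with x ≡ 1 (mod 3): since gcd(13, 3) = 1, we get a unique residue mod 39.
    Write x = 6 + 13·t and substitute into x ≡ 1 (mod 3): 13·t ≡ 1 − 6 = -5 (mod 3).
    Reduce coefficients mod 3: 1·t ≡ 1 (mod 3).
    So t ≡ 1 (mod 3).
    Then x = 6 + 13·1 = 19, valid modulo lcm(13, 3) = 39: x ≡ 19 (mod 39).
  Combine with x ≡ 1 (mod 7): since gcd(39, 7) = 1, we get a unique residue mod 273.
    Write x = 19 + 39·t and substitute into x ≡ 1 (mod 7): 39·t ≡ 1 − 19 = -18 (mod 7).
    Reduce coefficients mod 7: 4·t ≡ 3 (mod 7).
    The inverse of 4 mod 7 is 2 (since 4·2 = 8 = 1·7 + 1), so t ≡ 2·3 = 6 ≡ 6 (mod 7).
    Then x = 19 + 39·6 = 253, valid modulo lcm(39, 7) = 273: x ≡ 253 (mod 273).
Verify: 253 mod 13 = 6 ✓, 253 mod 3 = 1 ✓, 253 mod 7 = 1 ✓.

x ≡ 253 (mod 273).


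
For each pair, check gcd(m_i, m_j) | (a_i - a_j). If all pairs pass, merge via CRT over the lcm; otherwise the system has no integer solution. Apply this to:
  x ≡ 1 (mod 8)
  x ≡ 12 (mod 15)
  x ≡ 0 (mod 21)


Moduli 8, 15, 21 are not pairwise coprime, so CRT works modulo lcm(m_i) when all pairwise compatibility conditions hold.
Pairwise compatibility: gcd(m_i, m_j) must divide a_i - a_j for every pair.
Merge one congruence at a time:
  Start: x ≡ 1 (mod 8).
  Combine with x ≡ 12 (mod 15): gcd(8, 15) = 1; 12 - 1 = 11, which IS divisible by 1, so compatible.
    Write x = 1 + 8·t and substitute into x ≡ 12 (mod 15): 8·t ≡ 12 − 1 = 11 (mod 15).
    The inverse of 8 mod 15 is 2 (since 8·2 = 16 = 1·15 + 1), so t ≡ 2·11 = 22 ≡ 7 (mod 15).
    Then x = 1 + 8·7 = 57, valid modulo lcm(8, 15) = 120: x ≡ 57 (mod 120).
  Combine with x ≡ 0 (mod 21): gcd(120, 21) = 3; 0 - 57 = -57, which IS divisible by 3, so compatible.
    Write x = 57 + 120·t and substitute into x ≡ 0 (mod 21): 120·t ≡ 0 − 57 = -57 (mod 21).
    Divide the congruence (and modulus) by g = 3: 40·t ≡ -19 (mod 7).
    Reduce coefficients mod 7: 5·t ≡ 2 (mod 7).
    The inverse of 5 mod 7 is 3 (since 5·3 = 15 = 2·7 + 1), so t ≡ 3·2 = 6 ≡ 6 (mod 7).
    Then x = 57 + 120·6 = 777, valid modulo lcm(120, 21) = 840: x ≡ 777 (mod 840).
Verify: 777 mod 8 = 1, 777 mod 15 = 12, 777 mod 21 = 0.

x ≡ 777 (mod 840).


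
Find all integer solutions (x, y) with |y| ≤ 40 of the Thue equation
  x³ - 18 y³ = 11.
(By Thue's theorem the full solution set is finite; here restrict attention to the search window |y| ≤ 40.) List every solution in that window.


The equation is x³ - 18y³ = 11. For fixed y, x³ = 18·y³ + 11, so a solution requires the RHS to be a perfect cube.
Strategy: iterate y from -40 to 40, compute RHS = 18·y³ + 11, and check whether it is a (positive or negative) perfect cube.
Check small values of y:
  y = 0: RHS = 11 is not a perfect cube.
  y = 1: RHS = 29 is not a perfect cube.
  y = -1: RHS = -7 is not a perfect cube.
  y = 2: RHS = 155 is not a perfect cube.
  y = -2: RHS = -133 is not a perfect cube.
  y = 3: RHS = 497 is not a perfect cube.
  y = -3: RHS = -475 is not a perfect cube.
Continuing the search up to |y| = 40 finds no solutions either.
No (x, y) in the scanned range satisfies the equation.

No integer solutions with |y| ≤ 40.


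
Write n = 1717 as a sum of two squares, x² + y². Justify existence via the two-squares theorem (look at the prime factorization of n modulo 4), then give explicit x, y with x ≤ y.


Step 1: Factor n = 1717 = 17 · 101.
Step 2: Check the mod-4 condition on each prime factor: 17 ≡ 1 (mod 4), exponent 1; 101 ≡ 1 (mod 4), exponent 1.
All primes ≡ 3 (mod 4) appear to even exponent (or don't appear), so by the two-squares theorem n IS expressible as a sum of two squares.
Step 3: Build a representation. Here n = 17 · 101 is a product of primes ≡ 1 (mod 4). Each prime p ≡ 1 (mod 4) is itself a sum of two squares; find a² by testing p − a² for a perfect square:
  17: 17 − 1² = 16 = 4² ⇒ 17 = 1² + 4².
  101: 101 − 1² = 100 = 10² ⇒ 101 = 1² + 10².
  Combine using the Brahmagupta–Fibonacci identity (a² + b²)(c² + d²) = (ac − bd)² + (ad + bc)² = (ac + bd)² + (ad − bc)²:
  17 · 101 = 1717: from (1² + 4²)(1² + 10²), take (1·1 − 4·10, 1·10 + 4·1) = (1 − 40, 10 + 4) = (-39, 14); dropping signs (only squares matter) gives (39, 14); check 39² + 14² = 1521 + 196 = 1717 ✓.
Step 4: Order so x ≤ y and verify: 14² + 39² = 196 + 1521 = 1717 = n. ✓

n = 1717 = 14² + 39² (one valid representation with x ≤ y).


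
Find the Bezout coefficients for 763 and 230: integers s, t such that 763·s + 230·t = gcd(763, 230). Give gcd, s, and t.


Euclidean algorithm on (763, 230) — divide until remainder is 0:
  763 = 3 · 230 + 73
  230 = 3 · 73 + 11
  73 = 6 · 11 + 7
  11 = 1 · 7 + 4
  7 = 1 · 4 + 3
  4 = 1 · 3 + 1
  3 = 3 · 1 + 0
gcd(763, 230) = 1.
Track Bezout coefficients alongside the remainders: start with r₀ = 763 = a·1 + b·0 (s = 1, t = 0) and r₁ = 230 = a·0 + b·1 (s = 0, t = 1); each new remainder r_{k+1} = r_{k-1} − q_k·r_k inherits s_{k+1} = s_{k-1} − q_k·s_k, t_{k+1} = t_{k-1} − q_k·t_k, so r_k = a·s_k + b·t_k at every step:
  q = 3: r = 73, s = 1 − 3·0 = 1, t = 0 − 3·1 = -3  (check: 763·1 + 230·(-3) = 73)
  q = 3: r = 11, s = 0 − 3·1 = -3, t = 1 − 3·(-3) = 10  (check: 763·(-3) + 230·10 = 11)
  q = 6: r = 7, s = 1 − 6·(-3) = 19, t = -3 − 6·10 = -63  (check: 763·19 + 230·(-63) = 7)
  q = 1: r = 4, s = -3 − 1·19 = -22, t = 10 − 1·(-63) = 73  (check: 763·(-22) + 230·73 = 4)
  q = 1: r = 3, s = 19 − 1·(-22) = 41, t = -63 − 1·73 = -136  (check: 763·41 + 230·(-136) = 3)
  q = 1: r = 1, s = -22 − 1·41 = -63, t = 73 − 1·(-136) = 209  (check: 763·(-63) + 230·209 = 1)
The row with r = 1 (the gcd) gives the Bezout coefficients s = -63, t = 209.
Result: 763 · (-63) + 230 · (209) = 1.

gcd(763, 230) = 1; s = -63, t = 209 (check: 763·(-63) + 230·209 = 1).


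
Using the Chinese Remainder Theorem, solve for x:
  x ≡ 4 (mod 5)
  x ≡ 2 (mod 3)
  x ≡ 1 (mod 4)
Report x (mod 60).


Moduli 5, 3, 4 are pairwise coprime; by CRT there is a unique solution modulo M = 5 · 3 · 4 = 60.
Solve pairwise, accumulating the modulus:
  Start with x ≡ 4 (mod 5).
  Combine with x ≡ 2 (mod 3): since gcd(5, 3) = 1, we get a unique residue mod 15.
    Write x = 4 + 5·t and substitute into x ≡ 2 (mod 3): 5·t ≡ 2 − 4 = -2 (mod 3).
    Reduce coefficients mod 3: 2·t ≡ 1 (mod 3).
    The inverse of 2 mod 3 is 2 (since 2·2 = 4 = 1·3 + 1), so t ≡ 2·1 = 2 ≡ 2 (mod 3).
    Then x = 4 + 5·2 = 14, valid modulo lcm(5, 3) = 15: x ≡ 14 (mod 15).
  Combine with x ≡ 1 (mod 4): since gcd(15, 4) = 1, we get a unique residue mod 60.
    Write x = 14 + 15·t and substitute into x ≡ 1 (mod 4): 15·t ≡ 1 − 14 = -13 (mod 4).
    Reduce coefficients mod 4: 3·t ≡ 3 (mod 4).
    The inverse of 3 mod 4 is 3 (since 3·3 = 9 = 2·4 + 1), so t ≡ 3·3 = 9 ≡ 1 (mod 4).
    Then x = 14 + 15·1 = 29, valid modulo lcm(15, 4) = 60: x ≡ 29 (mod 60).
Verify: 29 mod 5 = 4 ✓, 29 mod 3 = 2 ✓, 29 mod 4 = 1 ✓.

x ≡ 29 (mod 60).


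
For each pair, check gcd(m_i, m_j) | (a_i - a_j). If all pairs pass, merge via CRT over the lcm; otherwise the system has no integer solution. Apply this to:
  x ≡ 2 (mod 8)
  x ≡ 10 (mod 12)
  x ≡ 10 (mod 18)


Moduli 8, 12, 18 are not pairwise coprime, so CRT works modulo lcm(m_i) when all pairwise compatibility conditions hold.
Pairwise compatibility: gcd(m_i, m_j) must divide a_i - a_j for every pair.
Merge one congruence at a time:
  Start: x ≡ 2 (mod 8).
  Combine with x ≡ 10 (mod 12): gcd(8, 12) = 4; 10 - 2 = 8, which IS divisible by 4, so compatible.
    Write x = 2 + 8·t and substitute into x ≡ 10 (mod 12): 8·t ≡ 10 − 2 = 8 (mod 12).
    Divide the congruence (and modulus) by g = 4: 2·t ≡ 2 (mod 3).
    The inverse of 2 mod 3 is 2 (since 2·2 = 4 = 1·3 + 1), so t ≡ 2·2 = 4 ≡ 1 (mod 3).
    Then x = 2 + 8·1 = 10, valid modulo lcm(8, 12) = 24: x ≡ 10 (mod 24).
  Combine with x ≡ 10 (mod 18): gcd(24, 18) = 6; 10 - 10 = 0, which IS divisible by 6, so compatible.
    Write x = 10 + 24·t and substitute into x ≡ 10 (mod 18): 24·t ≡ 10 − 10 = 0 (mod 18).
    Divide the congruence (and modulus) by g = 6: 4·t ≡ 0 (mod 3).
    Reduce coefficients mod 3: 1·t ≡ 0 (mod 3).
    So t ≡ 0 (mod 3).
    Then x = 10 + 24·0 = 10, valid modulo lcm(24, 18) = 72: x ≡ 10 (mod 72).
Verify: 10 mod 8 = 2, 10 mod 12 = 10, 10 mod 18 = 10.

x ≡ 10 (mod 72).


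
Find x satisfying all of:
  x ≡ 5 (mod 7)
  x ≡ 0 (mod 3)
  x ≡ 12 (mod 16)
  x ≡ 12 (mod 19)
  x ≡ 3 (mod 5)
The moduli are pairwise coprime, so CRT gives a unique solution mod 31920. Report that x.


Product of moduli M = 7 · 3 · 16 · 19 · 5 = 31920.
Merge one congruence at a time:
  Start: x ≡ 5 (mod 7).
  Combine with x ≡ 0 (mod 3); new modulus lcm = 21.
    Write x = 5 + 7·t and substitute into x ≡ 0 (mod 3): 7·t ≡ 0 − 5 = -5 (mod 3).
    Reduce coefficients mod 3: 1·t ≡ 1 (mod 3).
    So t ≡ 1 (mod 3).
    Then x = 5 + 7·1 = 12, valid modulo lcm(7, 3) = 21: x ≡ 12 (mod 21).
  Combine with x ≡ 12 (mod 16); new modulus lcm = 336.
    Write x = 12 + 21·t and substitute into x ≡ 12 (mod 16): 21·t ≡ 12 − 12 = 0 (mod 16).
    Reduce coefficients mod 16: 5·t ≡ 0 (mod 16).
    The inverse of 5 mod 16 is 13 (since 5·13 = 65 = 4·16 + 1), so t ≡ 13·0 = 0 ≡ 0 (mod 16).
    Then x = 12 + 21·0 = 12, valid modulo lcm(21, 16) = 336: x ≡ 12 (mod 336).
  Combine with x ≡ 12 (mod 19); new modulus lcm = 6384.
    Write x = 12 + 336·t and substitute into x ≡ 12 (mod 19): 336·t ≡ 12 − 12 = 0 (mod 19).
    Reduce coefficients mod 19: 13·t ≡ 0 (mod 19).
    The inverse of 13 mod 19 is 3 (since 13·3 = 39 = 2·19 + 1), so t ≡ 3·0 = 0 ≡ 0 (mod 19).
    Then x = 12 + 336·0 = 12, valid modulo lcm(336, 19) = 6384: x ≡ 12 (mod 6384).
  Combine with x ≡ 3 (mod 5); new modulus lcm = 31920.
    Write x = 12 + 6384·t and substitute into x ≡ 3 (mod 5): 6384·t ≡ 3 − 12 = -9 (mod 5).
    Reduce coefficients mod 5: 4·t ≡ 1 (mod 5).
    The inverse of 4 mod 5 is 4 (since 4·4 = 16 = 3·5 + 1), so t ≡ 4·1 = 4 ≡ 4 (mod 5).
    Then x = 12 + 6384·4 = 25548, valid modulo lcm(6384, 5) = 31920: x ≡ 25548 (mod 31920).
Verify against each original: 25548 mod 7 = 5, 25548 mod 3 = 0, 25548 mod 16 = 12, 25548 mod 19 = 12, 25548 mod 5 = 3.

x ≡ 25548 (mod 31920).


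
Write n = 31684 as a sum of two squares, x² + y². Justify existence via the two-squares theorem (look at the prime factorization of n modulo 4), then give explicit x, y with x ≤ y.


Step 1: Factor n = 31684 = 2^2 · 89^2.
Step 2: Check the mod-4 condition on each prime factor: 2 = 2 (special); 89 ≡ 1 (mod 4), exponent 2.
All primes ≡ 3 (mod 4) appear to even exponent (or don't appear), so by the two-squares theorem n IS expressible as a sum of two squares.
Step 3: Build a representation. Group n = k² · m with k = 2 and m = 89 · 89 = 7921 (a product of primes ≡ 1 (mod 4)); a representation of m scales to one of n via (k·x)² + (k·y)² = k²(x² + y²). Each prime p ≡ 1 (mod 4) is itself a sum of two squares; find a² by testing p − a² for a perfect square:
  89: 89 − 1² = 88, 89 − 2² = 85, 89 − 3² = 80, 89 − 4² = 73, 89 − 5² = 64 = 8² ⇒ 89 = 5² + 8².
  Combine using the Brahmagupta–Fibonacci identity (a² + b²)(c² + d²) = (ac − bd)² + (ad + bc)² = (ac + bd)² + (ad − bc)²:
  89 · 89 = 7921: from (5² + 8²)(5² + 8²), take (5·5 − 8·8, 5·8 + 8·5) = (25 − 64, 40 + 40) = (-39, 80); dropping signs (only squares matter) gives (39, 80); check 39² + 80² = 1521 + 6400 = 7921 ✓.
  Scale by k = 2: (2·39, 2·80) = (78, 160).
Step 4: Order so x ≤ y and verify: 78² + 160² = 6084 + 25600 = 31684 = n. ✓

n = 31684 = 78² + 160² (one valid representation with x ≤ y).


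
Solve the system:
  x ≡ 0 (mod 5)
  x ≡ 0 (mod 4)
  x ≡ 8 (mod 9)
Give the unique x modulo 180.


Moduli 5, 4, 9 are pairwise coprime; by CRT there is a unique solution modulo M = 5 · 4 · 9 = 180.
Solve pairwise, accumulating the modulus:
  Start with x ≡ 0 (mod 5).
  Combine with x ≡ 0 (mod 4): since gcd(5, 4) = 1, we get a unique residue mod 20.
    Write x = 0 + 5·t and substitute into x ≡ 0 (mod 4): 5·t ≡ 0 − 0 = 0 (mod 4).
    Reduce coefficients mod 4: 1·t ≡ 0 (mod 4).
    So t ≡ 0 (mod 4).
    Then x = 0 + 5·0 = 0, valid modulo lcm(5, 4) = 20: x ≡ 0 (mod 20).
  Combine with x ≡ 8 (mod 9): since gcd(20, 9) = 1, we get a unique residue mod 180.
    Write x = 0 + 20·t and substitute into x ≡ 8 (mod 9): 20·t ≡ 8 − 0 = 8 (mod 9).
    Reduce coefficients mod 9: 2·t ≡ 8 (mod 9).
    The inverse of 2 mod 9 is 5 (since 2·5 = 10 = 1·9 + 1), so t ≡ 5·8 = 40 ≡ 4 (mod 9).
    Then x = 0 + 20·4 = 80, valid modulo lcm(20, 9) = 180: x ≡ 80 (mod 180).
Verify: 80 mod 5 = 0 ✓, 80 mod 4 = 0 ✓, 80 mod 9 = 8 ✓.

x ≡ 80 (mod 180).


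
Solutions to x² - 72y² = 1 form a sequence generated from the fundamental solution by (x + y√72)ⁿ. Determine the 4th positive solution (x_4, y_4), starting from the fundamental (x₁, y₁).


Step 1: Find the fundamental solution (x₁, y₁) of x² - 72y² = 1.
  Expand √72 as a continued fraction. a₀ = ⌊√72⌋ = 8; iterate m_{k+1} = d_k·a_k − m_k, d_{k+1} = (72 − m_{k+1}²)/d_k, a_{k+1} = ⌊(a₀ + m_{k+1})/d_{k+1}⌋ (starting m₀ = 0, d₀ = 1), with convergents p_k = a_k·p_{k-1} + p_{k-2}, q_k = a_k·q_{k-1} + q_{k-2} (p₋₁ = 1, q₋₁ = 0):
  k = 0: a₀ = 8; p₀/q₀ = 8/1; p₀² − 72·q₀² = 64 − 72 = -8.
  k = 1: m = 8, d = 8, a = ⌊(8 + 8)/8⌋ = 2; p/q = (2·8 + 1)/(2·1 + 0) = 17/2; p² − 72·q² = 289 − 288 = 1.
  The first convergent with p² − 72·q² = 1 gives the fundamental solution (x₁, y₁) = (17, 2).
Step 2: Apply the recurrence (x_{n+1}, y_{n+1}) = (x₁x_n + 72y₁y_n, x₁y_n + y₁x_n) repeatedly.
  From (x_1, y_1) = (17, 2): x_2 = 17·17 + 72·2·2 = 577; y_2 = 17·2 + 2·17 = 68.
  From (x_2, y_2) = (577, 68): x_3 = 17·577 + 72·2·68 = 19601; y_3 = 17·68 + 2·577 = 2310.
  From (x_3, y_3) = (19601, 2310): x_4 = 17·19601 + 72·2·2310 = 665857; y_4 = 17·2310 + 2·19601 = 78472.
Step 3: Verify x_4² - 72·y_4² = 443365544449 - 443365544448 = 1 (should be 1). ✓

(x_1, y_1) = (17, 2); (x_4, y_4) = (665857, 78472).


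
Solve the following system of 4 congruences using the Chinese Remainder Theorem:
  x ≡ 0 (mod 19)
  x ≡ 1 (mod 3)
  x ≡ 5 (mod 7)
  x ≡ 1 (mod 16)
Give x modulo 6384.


Product of moduli M = 19 · 3 · 7 · 16 = 6384.
Merge one congruence at a time:
  Start: x ≡ 0 (mod 19).
  Combine with x ≡ 1 (mod 3); new modulus lcm = 57.
    Write x = 0 + 19·t and substitute into x ≡ 1 (mod 3): 19·t ≡ 1 − 0 = 1 (mod 3).
    Reduce coefficients mod 3: 1·t ≡ 1 (mod 3).
    So t ≡ 1 (mod 3).
    Then x = 0 + 19·1 = 19, valid modulo lcm(19, 3) = 57: x ≡ 19 (mod 57).
  Combine with x ≡ 5 (mod 7); new modulus lcm = 399.
    Write x = 19 + 57·t and substitute into x ≡ 5 (mod 7): 57·t ≡ 5 − 19 = -14 (mod 7).
    Reduce coefficients mod 7: 1·t ≡ 0 (mod 7).
    So t ≡ 0 (mod 7).
    Then x = 19 + 57·0 = 19, valid modulo lcm(57, 7) = 399: x ≡ 19 (mod 399).
  Combine with x ≡ 1 (mod 16); new modulus lcm = 6384.
    Write x = 19 + 399·t and substitute into x ≡ 1 (mod 16): 399·t ≡ 1 − 19 = -18 (mod 16).
    Reduce coefficients mod 16: 15·t ≡ 14 (mod 16).
    The inverse of 15 mod 16 is 15 (since 15·15 = 225 = 14·16 + 1), so t ≡ 15·14 = 210 ≡ 2 (mod 16).
    Then x = 19 + 399·2 = 817, valid modulo lcm(399, 16) = 6384: x ≡ 817 (mod 6384).
Verify against each original: 817 mod 19 = 0, 817 mod 3 = 1, 817 mod 7 = 5, 817 mod 16 = 1.

x ≡ 817 (mod 6384).


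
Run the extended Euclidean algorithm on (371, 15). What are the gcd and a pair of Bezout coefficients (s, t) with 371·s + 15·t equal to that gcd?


Euclidean algorithm on (371, 15) — divide until remainder is 0:
  371 = 24 · 15 + 11
  15 = 1 · 11 + 4
  11 = 2 · 4 + 3
  4 = 1 · 3 + 1
  3 = 3 · 1 + 0
gcd(371, 15) = 1.
Track Bezout coefficients alongside the remainders: start with r₀ = 371 = a·1 + b·0 (s = 1, t = 0) and r₁ = 15 = a·0 + b·1 (s = 0, t = 1); each new remainder r_{k+1} = r_{k-1} − q_k·r_k inherits s_{k+1} = s_{k-1} − q_k·s_k, t_{k+1} = t_{k-1} − q_k·t_k, so r_k = a·s_k + b·t_k at every step:
  q = 24: r = 11, s = 1 − 24·0 = 1, t = 0 − 24·1 = -24  (check: 371·1 + 15·(-24) = 11)
  q = 1: r = 4, s = 0 − 1·1 = -1, t = 1 − 1·(-24) = 25  (check: 371·(-1) + 15·25 = 4)
  q = 2: r = 3, s = 1 − 2·(-1) = 3, t = -24 − 2·25 = -74  (check: 371·3 + 15·(-74) = 3)
  q = 1: r = 1, s = -1 − 1·3 = -4, t = 25 − 1·(-74) = 99  (check: 371·(-4) + 15·99 = 1)
The row with r = 1 (the gcd) gives the Bezout coefficients s = -4, t = 99.
Result: 371 · (-4) + 15 · (99) = 1.

gcd(371, 15) = 1; s = -4, t = 99 (check: 371·(-4) + 15·99 = 1).


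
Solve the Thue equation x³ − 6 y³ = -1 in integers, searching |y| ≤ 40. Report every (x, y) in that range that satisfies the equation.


The equation is x³ - 6y³ = -1. For fixed y, x³ = 6·y³ − 1, so a solution requires the RHS to be a perfect cube.
Strategy: iterate y from -40 to 40, compute RHS = 6·y³ − 1, and check whether it is a (positive or negative) perfect cube.
Check small values of y:
  y = 0: RHS = -1 = (-1)³ ⇒ x = -1 works.
  y = 1: RHS = 5 is not a perfect cube.
  y = -1: RHS = -7 is not a perfect cube.
  y = 2: RHS = 47 is not a perfect cube.
  y = -2: RHS = -49 is not a perfect cube.
  y = 3: RHS = 161 is not a perfect cube.
  y = -3: RHS = -163 is not a perfect cube.
Continuing the search up to |y| = 40 finds no further solutions beyond those listed.
Collected solutions: (-1, 0).

Solutions (with |y| ≤ 40): (-1, 0).


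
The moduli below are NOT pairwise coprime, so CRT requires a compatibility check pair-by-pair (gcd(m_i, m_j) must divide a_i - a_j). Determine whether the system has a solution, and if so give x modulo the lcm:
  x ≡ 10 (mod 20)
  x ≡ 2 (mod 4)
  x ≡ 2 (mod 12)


Moduli 20, 4, 12 are not pairwise coprime, so CRT works modulo lcm(m_i) when all pairwise compatibility conditions hold.
Pairwise compatibility: gcd(m_i, m_j) must divide a_i - a_j for every pair.
Merge one congruence at a time:
  Start: x ≡ 10 (mod 20).
  Combine with x ≡ 2 (mod 4): gcd(20, 4) = 4; 2 - 10 = -8, which IS divisible by 4, so compatible.
    Write x = 10 + 20·t and substitute into x ≡ 2 (mod 4): 20·t ≡ 2 − 10 = -8 (mod 4).
    Divide the congruence (and modulus) by g = 4: 5·t ≡ -2 (mod 1).
    Modulo 1 every t works; take t = 0.
    Then x = 10 + 20·0 = 10, valid modulo lcm(20, 4) = 20: x ≡ 10 (mod 20).
  Combine with x ≡ 2 (mod 12): gcd(20, 12) = 4; 2 - 10 = -8, which IS divisible by 4, so compatible.
    Write x = 10 + 20·t and substitute into x ≡ 2 (mod 12): 20·t ≡ 2 − 10 = -8 (mod 12).
    Divide the congruence (and modulus) by g = 4: 5·t ≡ -2 (mod 3).
    Reduce coefficients mod 3: 2·t ≡ 1 (mod 3).
    The inverse of 2 mod 3 is 2 (since 2·2 = 4 = 1·3 + 1), so t ≡ 2·1 = 2 ≡ 2 (mod 3).
    Then x = 10 + 20·2 = 50, valid modulo lcm(20, 12) = 60: x ≡ 50 (mod 60).
Verify: 50 mod 20 = 10, 50 mod 4 = 2, 50 mod 12 = 2.

x ≡ 50 (mod 60).


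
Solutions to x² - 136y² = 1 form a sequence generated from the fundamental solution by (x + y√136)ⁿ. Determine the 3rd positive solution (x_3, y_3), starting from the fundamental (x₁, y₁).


Step 1: Find the fundamental solution (x₁, y₁) of x² - 136y² = 1.
  Expand √136 as a continued fraction. a₀ = ⌊√136⌋ = 11; iterate m_{k+1} = d_k·a_k − m_k, d_{k+1} = (136 − m_{k+1}²)/d_k, a_{k+1} = ⌊(a₀ + m_{k+1})/d_{k+1}⌋ (starting m₀ = 0, d₀ = 1), with convergents p_k = a_k·p_{k-1} + p_{k-2}, q_k = a_k·q_{k-1} + q_{k-2} (p₋₁ = 1, q₋₁ = 0):
  k = 0: a₀ = 11; p₀/q₀ = 11/1; p₀² − 136·q₀² = 121 − 136 = -15.
  k = 1: m = 11, d = 15, a = ⌊(11 + 11)/15⌋ = 1; p/q = (1·11 + 1)/(1·1 + 0) = 12/1; p² − 136·q² = 144 − 136 = 8.
  k = 2: m = 4, d = 8, a = ⌊(11 + 4)/8⌋ = 1; p/q = (1·12 + 11)/(1·1 + 1) = 23/2; p² − 136·q² = 529 − 544 = -15.
  k = 3: m = 4, d = 15, a = ⌊(11 + 4)/15⌋ = 1; p/q = (1·23 + 12)/(1·2 + 1) = 35/3; p² − 136·q² = 1225 − 1224 = 1.
  The first convergent with p² − 136·q² = 1 gives the fundamental solution (x₁, y₁) = (35, 3).
Step 2: Apply the recurrence (x_{n+1}, y_{n+1}) = (x₁x_n + 136y₁y_n, x₁y_n + y₁x_n) repeatedly.
  From (x_1, y_1) = (35, 3): x_2 = 35·35 + 136·3·3 = 2449; y_2 = 35·3 + 3·35 = 210.
  From (x_2, y_2) = (2449, 210): x_3 = 35·2449 + 136·3·210 = 171395; y_3 = 35·210 + 3·2449 = 14697.
Step 3: Verify x_3² - 136·y_3² = 29376246025 - 29376246024 = 1 (should be 1). ✓

(x_1, y_1) = (35, 3); (x_3, y_3) = (171395, 14697).
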